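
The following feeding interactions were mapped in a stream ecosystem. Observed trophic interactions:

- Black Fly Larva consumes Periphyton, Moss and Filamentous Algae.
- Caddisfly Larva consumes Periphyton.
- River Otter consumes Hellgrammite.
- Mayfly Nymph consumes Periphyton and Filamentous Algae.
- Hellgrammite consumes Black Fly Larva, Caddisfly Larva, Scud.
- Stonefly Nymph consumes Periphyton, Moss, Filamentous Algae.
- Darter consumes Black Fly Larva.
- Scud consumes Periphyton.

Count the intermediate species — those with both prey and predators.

4

Intermediate species (has both prey and predators): Scud, Caddisfly Larva, Black Fly Larva, Hellgrammite.
Count: 4.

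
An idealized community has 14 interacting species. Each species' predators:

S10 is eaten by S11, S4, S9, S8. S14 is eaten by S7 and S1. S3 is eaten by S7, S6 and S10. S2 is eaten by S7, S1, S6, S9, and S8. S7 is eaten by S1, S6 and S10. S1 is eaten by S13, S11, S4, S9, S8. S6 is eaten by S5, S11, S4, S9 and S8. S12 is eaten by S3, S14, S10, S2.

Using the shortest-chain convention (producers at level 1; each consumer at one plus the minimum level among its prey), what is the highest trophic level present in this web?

Producers (level 1): S12.
Following each consumer down to its lowest-level prey: S12 → S2 → S6 → S5 (levels 1 through 4).
All prey of S5 (S6 3) are at level 3 or above, so S5 is at level 1 + 3 = 4.
Every consumer has at least one prey at level 3 or below, so none exceeds level 4.

4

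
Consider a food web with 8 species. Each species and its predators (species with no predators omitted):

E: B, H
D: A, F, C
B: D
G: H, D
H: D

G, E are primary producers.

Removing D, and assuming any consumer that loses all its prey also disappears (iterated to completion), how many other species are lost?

Remove D.
Round 1: A (all prey gone), F (all prey gone), C (all prey gone) → extinct.
No further losses. Total secondary extinctions: 3.

3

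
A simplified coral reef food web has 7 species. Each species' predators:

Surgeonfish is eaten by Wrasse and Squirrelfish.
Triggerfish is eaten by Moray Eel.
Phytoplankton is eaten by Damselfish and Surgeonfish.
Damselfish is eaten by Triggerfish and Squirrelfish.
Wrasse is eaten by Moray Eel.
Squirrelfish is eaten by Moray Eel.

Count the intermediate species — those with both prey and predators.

Intermediate species (has both prey and predators): Damselfish, Surgeonfish, Wrasse, Triggerfish, Squirrelfish.
Count: 5.

5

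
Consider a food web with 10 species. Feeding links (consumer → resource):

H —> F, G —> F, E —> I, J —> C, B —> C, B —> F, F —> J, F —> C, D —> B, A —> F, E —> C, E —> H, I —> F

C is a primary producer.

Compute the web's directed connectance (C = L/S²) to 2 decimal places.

C = 0.13

The web has S = 10 species and L = 13 feeding links.
C = L / S² = 13 / 100 = 0.1300 ≈ 0.13.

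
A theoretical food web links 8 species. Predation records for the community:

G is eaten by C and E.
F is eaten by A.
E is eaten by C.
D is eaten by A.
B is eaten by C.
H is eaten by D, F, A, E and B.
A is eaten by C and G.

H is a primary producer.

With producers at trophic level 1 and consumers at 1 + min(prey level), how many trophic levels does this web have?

3

Producers (level 1): H.
Following each consumer down to its lowest-level prey: H → A → G (levels 1 through 3).
All prey of G (A 2) are at level 2 or above, so G is at level 1 + 2 = 3.
Every consumer has at least one prey at level 2 or below, so none exceeds level 3.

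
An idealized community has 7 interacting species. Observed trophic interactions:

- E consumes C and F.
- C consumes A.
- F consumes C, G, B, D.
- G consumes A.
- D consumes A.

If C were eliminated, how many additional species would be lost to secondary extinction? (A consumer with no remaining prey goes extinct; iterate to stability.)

0

Remove C.
Every predator of it retains at least one other prey: F still has B, G, D; E still has F.
No consumer loses all prey, so no secondary extinctions occur.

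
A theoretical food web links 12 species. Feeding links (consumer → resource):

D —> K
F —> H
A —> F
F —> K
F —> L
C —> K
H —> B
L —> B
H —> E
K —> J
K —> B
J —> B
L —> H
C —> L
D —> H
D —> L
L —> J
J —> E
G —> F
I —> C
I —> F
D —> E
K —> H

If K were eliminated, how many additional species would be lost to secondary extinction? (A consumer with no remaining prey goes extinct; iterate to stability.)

0

Remove K.
Every predator of it retains at least one other prey: F still has H, L; D still has E, H, L; C still has L.
No consumer loses all prey, so no secondary extinctions occur.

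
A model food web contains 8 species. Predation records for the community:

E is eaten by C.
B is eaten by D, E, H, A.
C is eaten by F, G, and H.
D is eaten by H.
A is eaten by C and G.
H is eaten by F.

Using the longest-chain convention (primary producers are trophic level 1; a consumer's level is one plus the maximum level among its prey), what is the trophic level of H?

B is a producer → level 1.
A eats B → level 2.
C eats A (level 2); other prey at levels: E 2 → level 3.
H eats C (level 3); other prey at levels: B 1, D 2 → level 4.

Trophic level 4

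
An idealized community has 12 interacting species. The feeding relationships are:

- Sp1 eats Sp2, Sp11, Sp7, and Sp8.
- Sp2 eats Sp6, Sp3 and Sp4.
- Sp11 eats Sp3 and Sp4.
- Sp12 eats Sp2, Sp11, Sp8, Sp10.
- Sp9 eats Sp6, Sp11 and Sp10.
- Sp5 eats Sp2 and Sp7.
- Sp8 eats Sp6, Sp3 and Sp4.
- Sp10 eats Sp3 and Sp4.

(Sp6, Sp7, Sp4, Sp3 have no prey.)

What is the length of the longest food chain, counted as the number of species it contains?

One longest chain: Sp4 → Sp11 → Sp9.
It has 3 species and 2 links.

3 species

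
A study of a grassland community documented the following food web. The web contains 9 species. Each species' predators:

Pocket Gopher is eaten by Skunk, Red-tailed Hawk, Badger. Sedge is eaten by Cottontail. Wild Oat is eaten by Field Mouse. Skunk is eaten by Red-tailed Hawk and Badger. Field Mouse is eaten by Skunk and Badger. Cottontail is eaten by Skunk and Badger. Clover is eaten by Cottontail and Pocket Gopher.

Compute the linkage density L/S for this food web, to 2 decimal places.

L/S = 1.44

There are L = 13 links among S = 9 species.
L/S = 13/9 = 1.4444 ≈ 1.44.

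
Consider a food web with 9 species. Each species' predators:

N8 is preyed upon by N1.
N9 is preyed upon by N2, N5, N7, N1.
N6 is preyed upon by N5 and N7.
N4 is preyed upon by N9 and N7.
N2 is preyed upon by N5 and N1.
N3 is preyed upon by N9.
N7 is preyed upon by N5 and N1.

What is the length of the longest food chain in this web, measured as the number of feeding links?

One longest chain: N3 → N9 → N7 → N1.
It has 4 species and 3 links.

3 links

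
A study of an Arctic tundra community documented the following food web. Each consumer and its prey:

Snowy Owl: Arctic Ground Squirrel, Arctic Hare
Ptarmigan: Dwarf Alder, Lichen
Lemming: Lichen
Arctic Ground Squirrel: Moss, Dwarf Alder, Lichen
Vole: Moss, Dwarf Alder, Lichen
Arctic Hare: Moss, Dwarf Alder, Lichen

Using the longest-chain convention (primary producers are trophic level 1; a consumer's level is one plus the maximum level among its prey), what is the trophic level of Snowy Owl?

Moss is a producer → level 1.
Arctic Ground Squirrel eats Moss (level 1); other prey at levels: Dwarf Alder 1, Lichen 1 → level 2.
Snowy Owl eats Arctic Ground Squirrel (level 2); other prey at levels: Arctic Hare 2 → level 3.

Trophic level 3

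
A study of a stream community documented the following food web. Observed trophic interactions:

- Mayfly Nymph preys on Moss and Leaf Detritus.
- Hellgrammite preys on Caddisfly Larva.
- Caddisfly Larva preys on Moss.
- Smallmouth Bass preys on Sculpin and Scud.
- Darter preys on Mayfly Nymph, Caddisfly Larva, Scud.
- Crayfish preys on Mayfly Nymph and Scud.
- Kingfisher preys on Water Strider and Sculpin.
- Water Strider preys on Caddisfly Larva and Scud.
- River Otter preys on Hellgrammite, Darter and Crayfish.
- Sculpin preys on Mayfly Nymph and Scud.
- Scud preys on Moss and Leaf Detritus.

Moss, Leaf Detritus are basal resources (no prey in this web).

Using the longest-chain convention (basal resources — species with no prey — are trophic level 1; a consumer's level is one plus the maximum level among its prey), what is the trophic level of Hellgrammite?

Moss has no prey (basal) → level 1.
Caddisfly Larva eats Moss → level 2.
Hellgrammite eats Caddisfly Larva → level 3.

Trophic level 3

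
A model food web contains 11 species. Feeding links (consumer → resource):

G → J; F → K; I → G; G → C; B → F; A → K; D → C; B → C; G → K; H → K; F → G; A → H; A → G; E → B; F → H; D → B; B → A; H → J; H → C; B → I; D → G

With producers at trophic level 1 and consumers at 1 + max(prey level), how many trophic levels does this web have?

5

Producers (level 1): K, C, J.
K → H → A → B → D gives D level 5.
No species has a prey at level 5, so no species reaches level 6.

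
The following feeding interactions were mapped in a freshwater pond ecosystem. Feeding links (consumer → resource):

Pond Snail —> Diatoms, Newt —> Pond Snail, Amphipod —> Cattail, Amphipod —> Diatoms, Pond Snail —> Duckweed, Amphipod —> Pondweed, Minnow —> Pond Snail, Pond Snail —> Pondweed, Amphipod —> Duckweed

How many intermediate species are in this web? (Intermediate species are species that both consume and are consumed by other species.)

Intermediate species (has both prey and predators): Pond Snail.
Count: 1.

1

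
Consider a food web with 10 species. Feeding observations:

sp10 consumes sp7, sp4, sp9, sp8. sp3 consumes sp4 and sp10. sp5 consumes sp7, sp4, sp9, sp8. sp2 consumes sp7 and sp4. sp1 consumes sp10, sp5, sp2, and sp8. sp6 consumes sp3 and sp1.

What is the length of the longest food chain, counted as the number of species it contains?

4 species

One longest chain: sp7 → sp2 → sp1 → sp6.
It has 4 species and 3 links.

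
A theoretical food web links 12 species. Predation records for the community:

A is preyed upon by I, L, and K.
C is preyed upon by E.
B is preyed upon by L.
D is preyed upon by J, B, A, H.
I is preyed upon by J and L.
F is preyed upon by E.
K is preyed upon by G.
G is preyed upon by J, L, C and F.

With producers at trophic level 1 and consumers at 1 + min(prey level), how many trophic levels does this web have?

Producers (level 1): D.
Following each consumer down to its lowest-level prey: D → A → K → G → C → E (levels 1 through 6).
All prey of E (C 5, F 5) are at level 5 or above, so E is at level 1 + 5 = 6.
Every consumer has at least one prey at level 5 or below, so none exceeds level 6.

6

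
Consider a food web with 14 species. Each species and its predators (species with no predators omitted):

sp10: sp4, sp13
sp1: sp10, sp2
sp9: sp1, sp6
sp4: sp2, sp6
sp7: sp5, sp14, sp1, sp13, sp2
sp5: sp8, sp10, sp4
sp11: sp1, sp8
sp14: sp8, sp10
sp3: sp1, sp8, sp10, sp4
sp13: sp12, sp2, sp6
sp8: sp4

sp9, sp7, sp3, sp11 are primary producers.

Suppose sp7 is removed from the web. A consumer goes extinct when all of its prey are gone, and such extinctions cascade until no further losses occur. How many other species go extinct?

2

Remove sp7.
Round 1: sp5 (all prey gone), sp14 (all prey gone) → extinct.
No further losses. Total secondary extinctions: 2.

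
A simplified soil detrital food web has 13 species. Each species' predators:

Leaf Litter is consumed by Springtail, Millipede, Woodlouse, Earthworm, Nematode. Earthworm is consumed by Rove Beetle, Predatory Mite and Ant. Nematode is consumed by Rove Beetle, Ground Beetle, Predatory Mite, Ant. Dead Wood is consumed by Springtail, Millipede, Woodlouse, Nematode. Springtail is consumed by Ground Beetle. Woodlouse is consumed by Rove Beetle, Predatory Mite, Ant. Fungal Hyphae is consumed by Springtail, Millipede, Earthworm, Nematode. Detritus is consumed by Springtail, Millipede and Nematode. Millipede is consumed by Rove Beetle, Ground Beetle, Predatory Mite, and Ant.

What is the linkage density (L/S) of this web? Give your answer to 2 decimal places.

There are L = 31 links among S = 13 species.
L/S = 31/13 = 2.3846 ≈ 2.38.

L/S = 2.38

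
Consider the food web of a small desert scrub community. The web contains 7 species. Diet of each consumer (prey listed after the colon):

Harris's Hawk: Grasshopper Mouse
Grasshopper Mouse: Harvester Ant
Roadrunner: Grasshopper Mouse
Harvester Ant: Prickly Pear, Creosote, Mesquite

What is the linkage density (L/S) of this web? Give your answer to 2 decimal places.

There are L = 6 links among S = 7 species.
L/S = 6/7 = 0.8571 ≈ 0.86.

L/S = 0.86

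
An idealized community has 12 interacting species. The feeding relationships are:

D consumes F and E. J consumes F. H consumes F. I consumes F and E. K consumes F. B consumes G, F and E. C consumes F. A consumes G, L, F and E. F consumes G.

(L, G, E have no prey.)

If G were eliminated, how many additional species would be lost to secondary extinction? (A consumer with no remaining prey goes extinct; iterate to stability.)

5

Remove G.
Round 1: F (all prey gone) → extinct.
Round 2: J (all prey gone), C (all prey gone), K (all prey gone), H (all prey gone) → extinct.
No further losses. Total secondary extinctions: 5.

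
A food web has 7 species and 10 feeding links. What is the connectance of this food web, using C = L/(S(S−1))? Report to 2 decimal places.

The web has S = 7 species and L = 10 feeding links.
C = L / (S(S−1)) = 10 / 42 = 0.2381 ≈ 0.24.

C = 0.24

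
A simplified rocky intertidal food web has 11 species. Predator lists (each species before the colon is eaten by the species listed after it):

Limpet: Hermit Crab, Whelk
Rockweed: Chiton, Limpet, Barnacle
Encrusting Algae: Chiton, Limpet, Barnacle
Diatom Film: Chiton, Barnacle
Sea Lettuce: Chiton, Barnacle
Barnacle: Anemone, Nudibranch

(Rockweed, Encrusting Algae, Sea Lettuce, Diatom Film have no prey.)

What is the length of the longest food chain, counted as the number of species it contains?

One longest chain: Rockweed → Limpet → Hermit Crab.
It has 3 species and 2 links.

3 species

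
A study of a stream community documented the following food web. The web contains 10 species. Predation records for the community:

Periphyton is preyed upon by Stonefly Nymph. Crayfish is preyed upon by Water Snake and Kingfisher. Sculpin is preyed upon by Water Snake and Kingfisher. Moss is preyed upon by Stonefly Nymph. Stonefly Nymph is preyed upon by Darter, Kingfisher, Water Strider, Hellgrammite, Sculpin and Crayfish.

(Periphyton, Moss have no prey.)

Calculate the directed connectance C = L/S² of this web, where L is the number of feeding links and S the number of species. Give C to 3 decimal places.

C = 0.120

The web has S = 10 species and L = 12 feeding links.
C = L / S² = 12 / 100 = 0.1200 ≈ 0.120.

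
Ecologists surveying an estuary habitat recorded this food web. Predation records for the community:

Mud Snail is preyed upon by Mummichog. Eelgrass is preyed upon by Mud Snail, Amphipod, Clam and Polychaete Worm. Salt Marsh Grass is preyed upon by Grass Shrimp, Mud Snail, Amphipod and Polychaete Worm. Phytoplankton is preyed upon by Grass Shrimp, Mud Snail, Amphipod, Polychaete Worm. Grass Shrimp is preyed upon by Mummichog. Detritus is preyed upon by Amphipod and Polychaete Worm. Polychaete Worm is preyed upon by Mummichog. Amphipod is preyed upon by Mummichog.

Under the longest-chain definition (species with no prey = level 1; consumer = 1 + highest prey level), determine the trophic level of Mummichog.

Salt Marsh Grass has no prey (basal) → level 1.
Mud Snail eats Salt Marsh Grass (level 1); other prey at levels: Eelgrass 1, Phytoplankton 1 → level 2.
Mummichog eats Mud Snail (level 2); other prey at levels: Grass Shrimp 2, Amphipod 2, Polychaete Worm 2 → level 3.

Trophic level 3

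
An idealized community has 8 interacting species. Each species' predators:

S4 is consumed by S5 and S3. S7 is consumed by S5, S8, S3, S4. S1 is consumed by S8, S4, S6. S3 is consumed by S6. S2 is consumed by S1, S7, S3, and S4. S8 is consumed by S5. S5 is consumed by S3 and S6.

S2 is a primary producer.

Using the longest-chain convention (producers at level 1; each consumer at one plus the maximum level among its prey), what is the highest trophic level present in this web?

6

Producers (level 1): S2.
S2 → S7 → S8 → S5 → S3 → S6 gives S6 level 6.
No species has a prey at level 6, so no species reaches level 7.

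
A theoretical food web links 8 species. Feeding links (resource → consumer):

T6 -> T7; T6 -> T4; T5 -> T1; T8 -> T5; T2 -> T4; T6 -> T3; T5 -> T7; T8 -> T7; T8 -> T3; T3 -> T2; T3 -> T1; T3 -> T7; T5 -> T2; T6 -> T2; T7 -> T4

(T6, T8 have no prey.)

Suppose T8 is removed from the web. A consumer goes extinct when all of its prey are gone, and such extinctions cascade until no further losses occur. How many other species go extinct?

1

Remove T8.
Round 1: T5 (all prey gone) → extinct.
No further losses. Total secondary extinctions: 1.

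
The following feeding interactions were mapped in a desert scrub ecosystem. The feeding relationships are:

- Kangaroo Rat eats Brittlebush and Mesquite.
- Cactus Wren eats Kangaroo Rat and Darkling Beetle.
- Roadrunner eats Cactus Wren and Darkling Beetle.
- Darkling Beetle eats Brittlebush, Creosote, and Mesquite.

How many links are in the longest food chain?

3 links

One longest chain: Creosote → Darkling Beetle → Cactus Wren → Roadrunner.
It has 4 species and 3 links.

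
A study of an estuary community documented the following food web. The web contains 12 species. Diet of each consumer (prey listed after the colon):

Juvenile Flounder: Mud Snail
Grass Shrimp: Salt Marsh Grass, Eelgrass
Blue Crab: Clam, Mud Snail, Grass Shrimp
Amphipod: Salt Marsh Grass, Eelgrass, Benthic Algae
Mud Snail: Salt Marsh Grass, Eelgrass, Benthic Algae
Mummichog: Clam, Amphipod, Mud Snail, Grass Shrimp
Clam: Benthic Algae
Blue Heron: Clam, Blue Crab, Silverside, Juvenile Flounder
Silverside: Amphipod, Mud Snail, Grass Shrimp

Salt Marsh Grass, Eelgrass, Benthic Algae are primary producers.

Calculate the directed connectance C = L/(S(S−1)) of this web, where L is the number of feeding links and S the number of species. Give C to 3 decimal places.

C = 0.182

The web has S = 12 species and L = 24 feeding links.
C = L / (S(S−1)) = 24 / 132 = 0.1818 ≈ 0.182.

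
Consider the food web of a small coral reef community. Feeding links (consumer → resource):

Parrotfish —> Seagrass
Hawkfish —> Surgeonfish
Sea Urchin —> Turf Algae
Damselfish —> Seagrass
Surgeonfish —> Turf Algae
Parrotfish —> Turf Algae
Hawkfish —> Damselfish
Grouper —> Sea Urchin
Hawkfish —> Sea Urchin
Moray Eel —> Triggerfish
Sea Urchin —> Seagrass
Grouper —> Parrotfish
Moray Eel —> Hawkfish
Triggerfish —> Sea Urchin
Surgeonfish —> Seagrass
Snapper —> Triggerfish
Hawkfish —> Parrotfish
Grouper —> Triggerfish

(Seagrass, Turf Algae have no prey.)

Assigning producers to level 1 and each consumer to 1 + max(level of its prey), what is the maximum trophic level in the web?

4

Producers (level 1): Seagrass, Turf Algae.
Seagrass → Sea Urchin → Triggerfish → Moray Eel gives Moray Eel level 4.
No species has a prey at level 4, so no species reaches level 5.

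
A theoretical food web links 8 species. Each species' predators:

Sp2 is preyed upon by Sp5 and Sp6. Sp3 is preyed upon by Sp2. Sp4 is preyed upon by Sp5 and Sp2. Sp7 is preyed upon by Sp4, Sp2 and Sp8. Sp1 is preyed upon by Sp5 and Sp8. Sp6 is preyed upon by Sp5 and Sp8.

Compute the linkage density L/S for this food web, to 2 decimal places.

There are L = 12 links among S = 8 species.
L/S = 12/8 = 1.5000 ≈ 1.50.

L/S = 1.50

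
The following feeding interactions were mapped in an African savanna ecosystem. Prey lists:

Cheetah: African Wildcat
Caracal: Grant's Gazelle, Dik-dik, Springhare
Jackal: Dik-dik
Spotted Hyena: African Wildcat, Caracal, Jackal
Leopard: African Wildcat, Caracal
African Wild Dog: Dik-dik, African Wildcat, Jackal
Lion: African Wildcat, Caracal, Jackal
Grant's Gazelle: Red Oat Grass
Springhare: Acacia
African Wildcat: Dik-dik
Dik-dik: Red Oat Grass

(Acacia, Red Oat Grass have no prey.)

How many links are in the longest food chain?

3 links

One longest chain: Red Oat Grass → Dik-dik → African Wildcat → Spotted Hyena.
It has 4 species and 3 links.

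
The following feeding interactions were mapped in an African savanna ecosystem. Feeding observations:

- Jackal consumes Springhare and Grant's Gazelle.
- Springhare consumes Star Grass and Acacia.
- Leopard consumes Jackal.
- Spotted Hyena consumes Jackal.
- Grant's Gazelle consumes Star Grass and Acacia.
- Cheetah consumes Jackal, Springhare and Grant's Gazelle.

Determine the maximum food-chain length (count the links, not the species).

3 links

One longest chain: Star Grass → Springhare → Jackal → Spotted Hyena.
It has 4 species and 3 links.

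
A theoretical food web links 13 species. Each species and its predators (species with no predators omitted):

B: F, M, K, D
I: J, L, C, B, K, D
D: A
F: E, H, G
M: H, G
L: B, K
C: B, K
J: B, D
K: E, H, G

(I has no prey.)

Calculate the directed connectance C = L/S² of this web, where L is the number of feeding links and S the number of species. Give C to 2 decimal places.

C = 0.15

The web has S = 13 species and L = 25 feeding links.
C = L / S² = 25 / 169 = 0.1479 ≈ 0.15.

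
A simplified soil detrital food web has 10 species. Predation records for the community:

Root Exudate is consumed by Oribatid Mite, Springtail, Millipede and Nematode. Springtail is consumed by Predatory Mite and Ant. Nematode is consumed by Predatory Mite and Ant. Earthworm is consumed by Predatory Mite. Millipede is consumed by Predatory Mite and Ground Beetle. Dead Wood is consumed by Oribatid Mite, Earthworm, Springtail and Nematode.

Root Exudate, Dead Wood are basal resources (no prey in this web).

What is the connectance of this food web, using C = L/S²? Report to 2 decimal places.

The web has S = 10 species and L = 15 feeding links.
C = L / S² = 15 / 100 = 0.1500 ≈ 0.15.

C = 0.15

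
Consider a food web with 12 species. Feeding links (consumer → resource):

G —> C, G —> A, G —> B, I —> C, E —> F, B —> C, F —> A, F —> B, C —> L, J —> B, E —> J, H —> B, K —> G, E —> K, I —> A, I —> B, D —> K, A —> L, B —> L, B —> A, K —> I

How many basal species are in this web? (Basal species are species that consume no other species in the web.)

Basal species (no prey listed): L.
Count: 1.

1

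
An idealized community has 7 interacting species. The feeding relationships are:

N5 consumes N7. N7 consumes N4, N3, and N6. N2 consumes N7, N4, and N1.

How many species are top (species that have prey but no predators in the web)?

2

Top species (has prey, but nothing eats it): N2, N5.
Count: 2.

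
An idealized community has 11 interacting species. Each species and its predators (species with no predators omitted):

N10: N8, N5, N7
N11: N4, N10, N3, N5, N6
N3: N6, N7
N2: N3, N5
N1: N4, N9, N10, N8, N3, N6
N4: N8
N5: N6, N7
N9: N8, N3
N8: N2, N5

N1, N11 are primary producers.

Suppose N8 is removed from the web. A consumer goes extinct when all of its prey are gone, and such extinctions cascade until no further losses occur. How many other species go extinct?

Remove N8.
Round 1: N2 (all prey gone) → extinct.
No further losses. Total secondary extinctions: 1.

1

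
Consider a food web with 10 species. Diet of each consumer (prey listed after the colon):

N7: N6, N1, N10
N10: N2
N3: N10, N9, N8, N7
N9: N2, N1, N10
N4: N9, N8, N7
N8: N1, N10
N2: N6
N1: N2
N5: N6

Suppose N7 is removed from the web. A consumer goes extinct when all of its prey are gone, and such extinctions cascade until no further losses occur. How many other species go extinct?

0

Remove N7.
Every predator of it retains at least one other prey: N3 still has N10, N9, N8; N4 still has N9, N8.
No consumer loses all prey, so no secondary extinctions occur.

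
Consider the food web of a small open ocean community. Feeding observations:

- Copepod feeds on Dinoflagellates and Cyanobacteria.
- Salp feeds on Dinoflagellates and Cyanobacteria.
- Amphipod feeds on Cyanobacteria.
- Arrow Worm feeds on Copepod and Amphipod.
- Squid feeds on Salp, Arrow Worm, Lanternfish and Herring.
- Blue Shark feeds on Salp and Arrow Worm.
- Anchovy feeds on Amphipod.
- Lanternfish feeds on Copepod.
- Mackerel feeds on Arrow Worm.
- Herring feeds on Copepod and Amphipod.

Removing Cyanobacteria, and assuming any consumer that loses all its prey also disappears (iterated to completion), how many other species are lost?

2

Remove Cyanobacteria.
Round 1: Amphipod (all prey gone) → extinct.
Round 2: Anchovy (all prey gone) → extinct.
No further losses. Total secondary extinctions: 2.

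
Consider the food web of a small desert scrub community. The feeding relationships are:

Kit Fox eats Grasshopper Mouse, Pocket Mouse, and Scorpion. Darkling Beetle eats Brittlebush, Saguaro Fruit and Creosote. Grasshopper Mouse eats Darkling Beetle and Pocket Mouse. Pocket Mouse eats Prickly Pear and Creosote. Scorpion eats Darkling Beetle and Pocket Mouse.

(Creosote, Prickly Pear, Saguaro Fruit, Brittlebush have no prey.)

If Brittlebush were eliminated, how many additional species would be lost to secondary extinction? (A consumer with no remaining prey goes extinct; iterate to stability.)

Remove Brittlebush.
Every predator of it retains at least one other prey: Darkling Beetle still has Creosote, Saguaro Fruit.
No consumer loses all prey, so no secondary extinctions occur.

0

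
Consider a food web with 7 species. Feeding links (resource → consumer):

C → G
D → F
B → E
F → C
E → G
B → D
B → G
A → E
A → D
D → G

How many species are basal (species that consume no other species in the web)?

2

Basal species (no prey listed): B, A.
Count: 2.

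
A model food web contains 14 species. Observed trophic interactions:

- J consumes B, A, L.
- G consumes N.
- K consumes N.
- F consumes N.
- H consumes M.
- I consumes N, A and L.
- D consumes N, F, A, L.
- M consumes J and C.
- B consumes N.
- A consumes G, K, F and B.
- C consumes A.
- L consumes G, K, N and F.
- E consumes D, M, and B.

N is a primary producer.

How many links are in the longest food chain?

5 links

One longest chain: N → F → A → C → M → H.
It has 6 species and 5 links.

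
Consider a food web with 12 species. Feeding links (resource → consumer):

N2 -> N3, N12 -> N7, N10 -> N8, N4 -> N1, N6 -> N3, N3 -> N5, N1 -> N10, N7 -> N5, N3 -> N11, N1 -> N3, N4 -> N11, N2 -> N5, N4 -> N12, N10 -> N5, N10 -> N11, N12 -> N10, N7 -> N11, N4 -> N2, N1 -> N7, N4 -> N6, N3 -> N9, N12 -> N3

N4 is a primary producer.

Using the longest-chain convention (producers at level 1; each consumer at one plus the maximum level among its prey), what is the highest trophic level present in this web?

4

Producers (level 1): N4.
N4 → N12 → N7 → N5 gives N5 level 4.
No species has a prey at level 4, so no species reaches level 5.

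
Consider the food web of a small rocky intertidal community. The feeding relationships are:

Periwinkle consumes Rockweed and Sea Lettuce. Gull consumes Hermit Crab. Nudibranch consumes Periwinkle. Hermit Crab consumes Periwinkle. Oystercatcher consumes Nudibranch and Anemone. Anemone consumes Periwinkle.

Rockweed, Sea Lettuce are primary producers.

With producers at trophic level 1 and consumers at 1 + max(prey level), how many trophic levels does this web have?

4

Producers (level 1): Rockweed, Sea Lettuce.
Rockweed → Periwinkle → Nudibranch → Oystercatcher gives Oystercatcher level 4.
No species has a prey at level 4, so no species reaches level 5.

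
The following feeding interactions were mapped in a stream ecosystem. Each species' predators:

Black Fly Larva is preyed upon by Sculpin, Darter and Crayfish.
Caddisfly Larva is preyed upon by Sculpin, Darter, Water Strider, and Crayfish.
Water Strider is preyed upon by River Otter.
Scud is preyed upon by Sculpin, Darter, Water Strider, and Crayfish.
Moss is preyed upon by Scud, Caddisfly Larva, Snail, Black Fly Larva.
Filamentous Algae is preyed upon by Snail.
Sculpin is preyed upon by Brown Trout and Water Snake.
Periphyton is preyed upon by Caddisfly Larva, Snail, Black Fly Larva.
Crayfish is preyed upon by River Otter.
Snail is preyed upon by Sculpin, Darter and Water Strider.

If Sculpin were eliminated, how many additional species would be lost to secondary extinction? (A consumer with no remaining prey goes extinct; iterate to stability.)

2

Remove Sculpin.
Round 1: Water Snake (all prey gone), Brown Trout (all prey gone) → extinct.
No further losses. Total secondary extinctions: 2.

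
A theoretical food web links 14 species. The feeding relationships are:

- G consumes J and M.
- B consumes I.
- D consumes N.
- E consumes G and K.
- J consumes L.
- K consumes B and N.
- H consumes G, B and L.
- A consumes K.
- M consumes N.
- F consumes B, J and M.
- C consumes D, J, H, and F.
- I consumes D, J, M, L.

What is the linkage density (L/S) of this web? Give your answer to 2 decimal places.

L/S = 1.79

There are L = 25 links among S = 14 species.
L/S = 25/14 = 1.7857 ≈ 1.79.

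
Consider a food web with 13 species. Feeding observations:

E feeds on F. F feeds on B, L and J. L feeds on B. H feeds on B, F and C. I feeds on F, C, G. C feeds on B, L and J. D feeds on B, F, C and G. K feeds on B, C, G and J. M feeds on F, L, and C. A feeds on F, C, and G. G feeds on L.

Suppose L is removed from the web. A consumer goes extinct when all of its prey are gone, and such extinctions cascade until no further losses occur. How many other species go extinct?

Remove L.
Round 1: G (all prey gone) → extinct.
No further losses. Total secondary extinctions: 1.

1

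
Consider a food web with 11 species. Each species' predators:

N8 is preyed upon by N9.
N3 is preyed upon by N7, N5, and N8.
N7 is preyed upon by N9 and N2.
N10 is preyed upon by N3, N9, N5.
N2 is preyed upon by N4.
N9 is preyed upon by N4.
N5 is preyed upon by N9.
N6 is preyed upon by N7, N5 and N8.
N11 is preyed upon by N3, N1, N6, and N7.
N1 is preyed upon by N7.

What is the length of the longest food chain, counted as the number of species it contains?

5 species

One longest chain: N11 → N3 → N7 → N2 → N4.
It has 5 species and 4 links.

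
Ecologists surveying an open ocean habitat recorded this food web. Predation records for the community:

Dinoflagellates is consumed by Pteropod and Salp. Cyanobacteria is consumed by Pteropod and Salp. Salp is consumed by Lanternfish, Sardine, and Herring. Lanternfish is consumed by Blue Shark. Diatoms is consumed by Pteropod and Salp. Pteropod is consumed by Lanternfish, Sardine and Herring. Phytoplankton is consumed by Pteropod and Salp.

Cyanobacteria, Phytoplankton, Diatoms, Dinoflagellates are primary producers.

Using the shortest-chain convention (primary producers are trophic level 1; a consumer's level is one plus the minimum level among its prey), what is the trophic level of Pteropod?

Cyanobacteria is a producer → level 1.
Pteropod eats Cyanobacteria → level 2.

Trophic level 2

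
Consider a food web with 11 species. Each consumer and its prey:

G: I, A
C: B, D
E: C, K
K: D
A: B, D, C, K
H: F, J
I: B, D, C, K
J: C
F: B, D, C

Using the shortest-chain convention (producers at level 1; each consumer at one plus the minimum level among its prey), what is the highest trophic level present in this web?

Producers (level 1): B, D.
Following each consumer down to its lowest-level prey: B → I → G (levels 1 through 3).
All prey of G (I 2, A 2) are at level 2 or above, so G is at level 1 + 2 = 3.
Every consumer has at least one prey at level 2 or below, so none exceeds level 3.

3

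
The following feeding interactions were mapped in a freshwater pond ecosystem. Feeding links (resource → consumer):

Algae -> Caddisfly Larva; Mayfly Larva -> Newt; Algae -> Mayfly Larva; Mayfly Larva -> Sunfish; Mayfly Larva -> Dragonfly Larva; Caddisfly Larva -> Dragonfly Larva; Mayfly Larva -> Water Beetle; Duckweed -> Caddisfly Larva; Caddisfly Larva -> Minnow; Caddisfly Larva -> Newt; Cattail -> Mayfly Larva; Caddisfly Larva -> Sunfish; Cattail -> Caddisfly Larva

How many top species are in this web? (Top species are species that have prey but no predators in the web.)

Top species (has prey, but nothing eats it): Minnow, Dragonfly Larva, Newt, Sunfish, Water Beetle.
Count: 5.

5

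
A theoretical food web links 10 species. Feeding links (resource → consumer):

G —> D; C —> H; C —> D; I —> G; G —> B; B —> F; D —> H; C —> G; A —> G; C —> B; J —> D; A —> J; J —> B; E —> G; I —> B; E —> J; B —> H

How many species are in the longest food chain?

One longest chain: C → G → B → H.
It has 4 species and 3 links.

4 species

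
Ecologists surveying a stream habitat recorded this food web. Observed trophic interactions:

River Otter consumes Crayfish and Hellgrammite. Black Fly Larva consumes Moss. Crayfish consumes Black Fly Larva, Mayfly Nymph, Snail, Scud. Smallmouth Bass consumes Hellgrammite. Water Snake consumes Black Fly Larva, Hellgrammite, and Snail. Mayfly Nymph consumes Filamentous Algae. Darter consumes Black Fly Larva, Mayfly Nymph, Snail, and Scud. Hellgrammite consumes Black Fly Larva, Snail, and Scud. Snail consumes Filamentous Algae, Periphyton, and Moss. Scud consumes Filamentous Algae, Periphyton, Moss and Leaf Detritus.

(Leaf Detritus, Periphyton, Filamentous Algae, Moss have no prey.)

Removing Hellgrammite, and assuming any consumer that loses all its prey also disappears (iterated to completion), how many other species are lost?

Remove Hellgrammite.
Round 1: Smallmouth Bass (all prey gone) → extinct.
No further losses. Total secondary extinctions: 1.

1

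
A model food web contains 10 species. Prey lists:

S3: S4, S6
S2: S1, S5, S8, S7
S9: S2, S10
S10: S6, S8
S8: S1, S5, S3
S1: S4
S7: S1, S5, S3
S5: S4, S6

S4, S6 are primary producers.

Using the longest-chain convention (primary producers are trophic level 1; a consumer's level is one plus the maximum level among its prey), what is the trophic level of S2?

S4 is a producer → level 1.
S1 eats S4 → level 2.
S8 eats S1 (level 2); other prey at levels: S5 2, S3 2 → level 3.
S2 eats S8 (level 3); other prey at levels: S1 2, S5 2, S7 3 → level 4.

Trophic level 4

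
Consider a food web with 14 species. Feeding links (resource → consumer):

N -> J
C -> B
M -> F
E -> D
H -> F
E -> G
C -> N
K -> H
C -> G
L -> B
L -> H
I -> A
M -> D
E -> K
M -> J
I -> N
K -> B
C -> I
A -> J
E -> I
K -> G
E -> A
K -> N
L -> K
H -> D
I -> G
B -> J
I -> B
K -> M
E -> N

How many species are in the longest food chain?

One longest chain: L → K → N → J.
It has 4 species and 3 links.

4 species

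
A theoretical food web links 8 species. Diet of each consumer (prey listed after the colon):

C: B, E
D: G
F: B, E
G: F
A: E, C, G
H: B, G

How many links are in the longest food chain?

3 links

One longest chain: B → F → G → A.
It has 4 species and 3 links.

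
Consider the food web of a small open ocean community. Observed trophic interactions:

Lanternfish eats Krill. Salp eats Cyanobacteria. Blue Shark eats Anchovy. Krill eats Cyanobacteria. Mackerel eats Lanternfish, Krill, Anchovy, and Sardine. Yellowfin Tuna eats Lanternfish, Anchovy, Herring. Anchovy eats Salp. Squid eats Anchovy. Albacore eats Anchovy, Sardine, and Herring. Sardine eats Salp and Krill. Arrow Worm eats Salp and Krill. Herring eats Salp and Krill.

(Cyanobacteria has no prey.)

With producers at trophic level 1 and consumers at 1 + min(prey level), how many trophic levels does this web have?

4

Producers (level 1): Cyanobacteria.
Following each consumer down to its lowest-level prey: Cyanobacteria → Salp → Anchovy → Albacore (levels 1 through 4).
All prey of Albacore (Anchovy 3, Sardine 3, Herring 3) are at level 3 or above, so Albacore is at level 1 + 3 = 4.
Every consumer has at least one prey at level 3 or below, so none exceeds level 4.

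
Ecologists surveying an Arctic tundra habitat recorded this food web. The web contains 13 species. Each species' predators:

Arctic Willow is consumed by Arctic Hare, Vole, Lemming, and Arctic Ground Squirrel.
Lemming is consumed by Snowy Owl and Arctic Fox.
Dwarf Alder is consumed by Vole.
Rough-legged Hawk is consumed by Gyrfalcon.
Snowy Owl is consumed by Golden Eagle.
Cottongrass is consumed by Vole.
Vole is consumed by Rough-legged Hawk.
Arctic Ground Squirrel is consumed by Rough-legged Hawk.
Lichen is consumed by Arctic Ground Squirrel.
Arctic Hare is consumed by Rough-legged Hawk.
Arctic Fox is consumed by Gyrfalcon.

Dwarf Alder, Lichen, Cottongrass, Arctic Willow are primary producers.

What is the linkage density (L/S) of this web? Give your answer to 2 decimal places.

L/S = 1.15

There are L = 15 links among S = 13 species.
L/S = 15/13 = 1.1538 ≈ 1.15.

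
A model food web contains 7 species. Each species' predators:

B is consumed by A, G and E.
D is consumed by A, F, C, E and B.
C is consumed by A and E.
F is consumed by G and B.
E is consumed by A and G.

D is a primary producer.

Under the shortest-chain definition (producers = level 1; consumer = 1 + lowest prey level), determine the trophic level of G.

Trophic level 3

D is a producer → level 1.
F eats D → level 2.
G eats F → level 3.
No prey of G is below level 2, so 3 is the minimum.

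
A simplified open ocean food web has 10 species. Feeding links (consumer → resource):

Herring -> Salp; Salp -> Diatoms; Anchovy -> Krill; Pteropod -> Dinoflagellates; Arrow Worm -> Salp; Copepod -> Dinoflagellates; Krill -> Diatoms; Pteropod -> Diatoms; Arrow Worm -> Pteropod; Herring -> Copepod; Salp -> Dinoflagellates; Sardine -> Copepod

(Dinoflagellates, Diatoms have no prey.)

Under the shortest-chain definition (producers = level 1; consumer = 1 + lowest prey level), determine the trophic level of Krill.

Diatoms is a producer → level 1.
Krill eats Diatoms → level 2.

Trophic level 2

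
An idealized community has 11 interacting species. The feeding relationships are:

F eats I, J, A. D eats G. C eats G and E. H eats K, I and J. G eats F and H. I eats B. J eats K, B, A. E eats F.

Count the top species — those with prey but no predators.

2

Top species (has prey, but nothing eats it): D, C.
Count: 2.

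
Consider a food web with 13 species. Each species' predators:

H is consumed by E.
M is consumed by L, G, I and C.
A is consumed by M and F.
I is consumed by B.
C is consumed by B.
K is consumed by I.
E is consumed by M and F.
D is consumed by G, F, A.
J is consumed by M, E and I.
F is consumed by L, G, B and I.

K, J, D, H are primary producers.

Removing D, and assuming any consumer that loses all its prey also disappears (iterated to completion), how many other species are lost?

Remove D.
Round 1: A (all prey gone) → extinct.
No further losses. Total secondary extinctions: 1.

1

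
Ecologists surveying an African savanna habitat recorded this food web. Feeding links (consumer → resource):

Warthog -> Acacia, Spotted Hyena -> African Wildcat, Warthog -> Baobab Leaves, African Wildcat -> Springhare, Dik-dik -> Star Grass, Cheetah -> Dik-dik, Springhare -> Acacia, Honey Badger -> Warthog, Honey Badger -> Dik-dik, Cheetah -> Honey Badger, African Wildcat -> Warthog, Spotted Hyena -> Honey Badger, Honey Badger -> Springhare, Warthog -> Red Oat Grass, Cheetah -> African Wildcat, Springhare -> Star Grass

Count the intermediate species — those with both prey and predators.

Intermediate species (has both prey and predators): Dik-dik, Springhare, Warthog, African Wildcat, Honey Badger.
Count: 5.

5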